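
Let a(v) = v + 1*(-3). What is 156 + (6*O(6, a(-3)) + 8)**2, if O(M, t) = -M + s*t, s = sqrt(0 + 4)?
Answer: 10156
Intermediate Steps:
s = 2 (s = sqrt(4) = 2)
a(v) = -3 + v (a(v) = v - 3 = -3 + v)
O(M, t) = -M + 2*t
156 + (6*O(6, a(-3)) + 8)**2 = 156 + (6*(-1*6 + 2*(-3 - 3)) + 8)**2 = 156 + (6*(-6 + 2*(-6)) + 8)**2 = 156 + (6*(-6 - 12) + 8)**2 = 156 + (6*(-18) + 8)**2 = 156 + (-108 + 8)**2 = 156 + (-100)**2 = 156 + 10000 = 10156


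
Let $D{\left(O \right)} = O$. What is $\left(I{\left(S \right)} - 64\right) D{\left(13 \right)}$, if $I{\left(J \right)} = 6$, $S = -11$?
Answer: $-754$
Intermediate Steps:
$\left(I{\left(S \right)} - 64\right) D{\left(13 \right)} = \left(6 - 64\right) 13 = \left(-58\right) 13 = -754$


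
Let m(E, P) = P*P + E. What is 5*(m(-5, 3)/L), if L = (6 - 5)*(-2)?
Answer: -10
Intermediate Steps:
m(E, P) = E + P² (m(E, P) = P² + E = E + P²)
L = -2 (L = 1*(-2) = -2)
5*(m(-5, 3)/L) = 5*((-5 + 3²)/(-2)) = 5*((-5 + 9)*(-½)) = 5*(4*(-½)) = 5*(-2) = -10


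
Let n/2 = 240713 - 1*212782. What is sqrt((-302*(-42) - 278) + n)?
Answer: 2*sqrt(17067) ≈ 261.28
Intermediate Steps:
n = 55862 (n = 2*(240713 - 1*212782) = 2*(240713 - 212782) = 2*27931 = 55862)
sqrt((-302*(-42) - 278) + n) = sqrt((-302*(-42) - 278) + 55862) = sqrt((12684 - 278) + 55862) = sqrt(12406 + 55862) = sqrt(68268) = 2*sqrt(17067)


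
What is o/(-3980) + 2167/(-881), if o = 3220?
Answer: -573074/175319 ≈ -3.2687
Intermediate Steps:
o/(-3980) + 2167/(-881) = 3220/(-3980) + 2167/(-881) = 3220*(-1/3980) + 2167*(-1/881) = -161/199 - 2167/881 = -573074/175319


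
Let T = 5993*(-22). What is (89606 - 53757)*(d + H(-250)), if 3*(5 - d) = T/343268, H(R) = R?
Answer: -4520023566883/514902 ≈ -8.7784e+6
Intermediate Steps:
T = -131846
d = 2640433/514902 (d = 5 - (-131846)/(3*343268) = 5 - ⅓*(-65923/171634) = 5 + 65923/514902 = 2640433/514902 ≈ 5.1280)
(89606 - 53757)*(d + H(-250)) = (89606 - 53757)*(2640433/514902 - 250) = 35849*(-126085067/514902) = -4520023566883/514902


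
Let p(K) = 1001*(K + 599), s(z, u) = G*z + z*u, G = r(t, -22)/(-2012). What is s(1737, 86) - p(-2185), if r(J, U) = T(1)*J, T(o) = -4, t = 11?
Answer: 873714011/503 ≈ 1.7370e+6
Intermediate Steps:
r(J, U) = -4*J
G = 11/503 (G = -4*11/(-2012) = -44*(-1/2012) = 11/503 ≈ 0.021869)
s(z, u) = 11*z/503 + u*z (s(z, u) = 11*z/503 + z*u = 11*z/503 + u*z)
p(K) = 599599 + 1001*K (p(K) = 1001*(599 + K) = 599599 + 1001*K)
s(1737, 86) - p(-2185) = (1/503)*1737*(11 + 503*86) - (599599 + 1001*(-2185)) = (1/503)*1737*(11 + 43258) - (599599 - 2187185) = (1/503)*1737*43269 - 1*(-1587586) = 75158253/503 + 1587586 = 873714011/503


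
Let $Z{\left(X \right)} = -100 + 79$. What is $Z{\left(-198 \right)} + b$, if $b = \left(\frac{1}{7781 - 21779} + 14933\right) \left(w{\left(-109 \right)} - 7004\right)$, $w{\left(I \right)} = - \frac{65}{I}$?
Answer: $- \frac{53189700147255}{508594} \approx -1.0458 \cdot 10^{8}$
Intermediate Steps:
$Z{\left(X \right)} = -21$
$b = - \frac{53189689466781}{508594}$ ($b = \left(\frac{1}{7781 - 21779} + 14933\right) \left(- \frac{65}{-109} - 7004\right) = \left(\frac{1}{-13998} + 14933\right) \left(\left(-65\right) \left(- \frac{1}{109}\right) - 7004\right) = \left(- \frac{1}{13998} + 14933\right) \left(\frac{65}{109} - 7004\right) = \frac{209032133}{13998} \left(- \frac{763371}{109}\right) = - \frac{53189689466781}{508594} \approx -1.0458 \cdot 10^{8}$)
$Z{\left(-198 \right)} + b = -21 - \frac{53189689466781}{508594} = - \frac{53189700147255}{508594}$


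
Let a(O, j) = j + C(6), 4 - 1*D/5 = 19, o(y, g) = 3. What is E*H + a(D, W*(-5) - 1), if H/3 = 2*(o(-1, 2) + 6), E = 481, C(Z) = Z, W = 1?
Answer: 25974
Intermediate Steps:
D = -75 (D = 20 - 5*19 = 20 - 95 = -75)
a(O, j) = 6 + j (a(O, j) = j + 6 = 6 + j)
H = 54 (H = 3*(2*(3 + 6)) = 3*(2*9) = 3*18 = 54)
E*H + a(D, W*(-5) - 1) = 481*54 + (6 + (1*(-5) - 1)) = 25974 + (6 + (-5 - 1)) = 25974 + (6 - 6) = 25974 + 0 = 25974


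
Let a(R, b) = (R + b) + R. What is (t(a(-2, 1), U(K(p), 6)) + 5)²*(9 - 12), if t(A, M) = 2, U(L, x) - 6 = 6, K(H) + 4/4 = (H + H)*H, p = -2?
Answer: -147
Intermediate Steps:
a(R, b) = b + 2*R
K(H) = -1 + 2*H² (K(H) = -1 + (H + H)*H = -1 + (2*H)*H = -1 + 2*H²)
U(L, x) = 12 (U(L, x) = 6 + 6 = 12)
(t(a(-2, 1), U(K(p), 6)) + 5)²*(9 - 12) = (2 + 5)²*(9 - 12) = 7²*(-3) = 49*(-3) = -147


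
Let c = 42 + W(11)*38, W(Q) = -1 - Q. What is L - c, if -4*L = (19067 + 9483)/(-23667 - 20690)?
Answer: 36741871/88714 ≈ 414.16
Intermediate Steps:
L = 14275/88714 (L = -(19067 + 9483)/(4*(-23667 - 20690)) = -14275/(2*(-44357)) = -14275*(-1)/(2*44357) = -1/4*(-28550/44357) = 14275/88714 ≈ 0.16091)
c = -414 (c = 42 + (-1 - 1*11)*38 = 42 + (-1 - 11)*38 = 42 - 12*38 = 42 - 456 = -414)
L - c = 14275/88714 - 1*(-414) = 14275/88714 + 414 = 36741871/88714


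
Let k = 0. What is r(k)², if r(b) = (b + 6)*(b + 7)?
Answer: 1764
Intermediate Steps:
r(b) = (6 + b)*(7 + b)
r(k)² = (42 + 0² + 13*0)² = (42 + 0 + 0)² = 42² = 1764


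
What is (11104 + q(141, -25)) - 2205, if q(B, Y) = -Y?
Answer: 8924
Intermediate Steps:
(11104 + q(141, -25)) - 2205 = (11104 - 1*(-25)) - 2205 = (11104 + 25) - 2205 = 11129 - 2205 = 8924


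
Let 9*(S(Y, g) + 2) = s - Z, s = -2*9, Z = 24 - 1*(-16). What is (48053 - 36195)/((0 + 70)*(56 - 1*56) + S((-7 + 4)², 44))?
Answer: -53361/38 ≈ -1404.2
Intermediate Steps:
Z = 40 (Z = 24 + 16 = 40)
s = -18
S(Y, g) = -76/9 (S(Y, g) = -2 + (-18 - 1*40)/9 = -2 + (-18 - 40)/9 = -2 + (⅑)*(-58) = -2 - 58/9 = -76/9)
(48053 - 36195)/((0 + 70)*(56 - 1*56) + S((-7 + 4)², 44)) = (48053 - 36195)/((0 + 70)*(56 - 1*56) - 76/9) = 11858/(70*(56 - 56) - 76/9) = 11858/(70*0 - 76/9) = 11858/(0 - 76/9) = 11858/(-76/9) = 11858*(-9/76) = -53361/38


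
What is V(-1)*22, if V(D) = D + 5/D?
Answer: -132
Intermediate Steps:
V(-1)*22 = (-1 + 5/(-1))*22 = (-1 + 5*(-1))*22 = (-1 - 5)*22 = -6*22 = -132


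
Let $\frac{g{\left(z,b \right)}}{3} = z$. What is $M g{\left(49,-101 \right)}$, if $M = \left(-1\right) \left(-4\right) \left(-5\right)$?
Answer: $-2940$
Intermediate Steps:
$M = -20$ ($M = 4 \left(-5\right) = -20$)
$g{\left(z,b \right)} = 3 z$
$M g{\left(49,-101 \right)} = - 20 \cdot 3 \cdot 49 = \left(-20\right) 147 = -2940$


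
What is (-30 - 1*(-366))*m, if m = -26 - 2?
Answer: -9408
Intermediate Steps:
m = -28
(-30 - 1*(-366))*m = (-30 - 1*(-366))*(-28) = (-30 + 366)*(-28) = 336*(-28) = -9408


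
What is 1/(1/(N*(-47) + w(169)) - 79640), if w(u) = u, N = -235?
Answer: -11214/893082959 ≈ -1.2556e-5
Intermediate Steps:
1/(1/(N*(-47) + w(169)) - 79640) = 1/(1/(-235*(-47) + 169) - 79640) = 1/(1/(11045 + 169) - 79640) = 1/(1/11214 - 79640) = 1/(-893082959/11214) = -11214/893082959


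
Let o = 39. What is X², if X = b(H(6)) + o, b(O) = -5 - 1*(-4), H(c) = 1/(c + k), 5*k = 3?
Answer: 1444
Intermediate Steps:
k = ⅗ (k = (⅕)*3 = ⅗ ≈ 0.60000)
H(c) = 1/(⅗ + c) (H(c) = 1/(c + ⅗) = 1/(⅗ + c))
b(O) = -1 (b(O) = -5 + 4 = -1)
X = 38 (X = -1 + 39 = 38)
X² = 38² = 1444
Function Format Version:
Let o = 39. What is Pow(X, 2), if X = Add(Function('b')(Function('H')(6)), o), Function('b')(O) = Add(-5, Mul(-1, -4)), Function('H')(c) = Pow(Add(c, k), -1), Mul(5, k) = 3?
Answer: 1444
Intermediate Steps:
k = Rational(3, 5) (k = Mul(Rational(1, 5), 3) = Rational(3, 5) ≈ 0.60000)
Function('H')(c) = Pow(Add(Rational(3, 5), c), -1) (Function('H')(c) = Pow(Add(c, Rational(3, 5)), -1) = Pow(Add(Rational(3, 5), c), -1))
Function('b')(O) = -1 (Function('b')(O) = Add(-5, 4) = -1)
X = 38 (X = Add(-1, 39) = 38)
Pow(X, 2) = Pow(38, 2) = 1444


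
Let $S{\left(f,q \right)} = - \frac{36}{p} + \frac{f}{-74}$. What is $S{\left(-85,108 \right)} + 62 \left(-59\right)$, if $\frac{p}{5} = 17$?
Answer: $- \frac{23004259}{6290} \approx -3657.3$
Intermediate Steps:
$p = 85$ ($p = 5 \cdot 17 = 85$)
$S{\left(f,q \right)} = - \frac{36}{85} - \frac{f}{74}$ ($S{\left(f,q \right)} = - \frac{36}{85} + \frac{f}{-74} = \left(-36\right) \frac{1}{85} + f \left(- \frac{1}{74}\right) = - \frac{36}{85} - \frac{f}{74}$)
$S{\left(-85,108 \right)} + 62 \left(-59\right) = \left(- \frac{36}{85} - - \frac{85}{74}\right) + 62 \left(-59\right) = \left(- \frac{36}{85} + \frac{85}{74}\right) - 3658 = \frac{4561}{6290} - 3658 = - \frac{23004259}{6290}$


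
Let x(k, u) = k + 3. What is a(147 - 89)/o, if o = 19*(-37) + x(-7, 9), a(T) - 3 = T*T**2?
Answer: -195115/707 ≈ -275.98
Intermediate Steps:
x(k, u) = 3 + k
a(T) = 3 + T**3 (a(T) = 3 + T*T**2 = 3 + T**3)
o = -707 (o = 19*(-37) + (3 - 7) = -703 - 4 = -707)
a(147 - 89)/o = (3 + (147 - 89)**3)/(-707) = (3 + 58**3)*(-1/707) = (3 + 195112)*(-1/707) = 195115*(-1/707) = -195115/707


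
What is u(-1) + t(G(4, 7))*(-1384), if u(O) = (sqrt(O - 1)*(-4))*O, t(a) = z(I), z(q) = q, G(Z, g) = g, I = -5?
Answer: 6920 + 4*I*sqrt(2) ≈ 6920.0 + 5.6569*I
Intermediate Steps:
t(a) = -5
u(O) = -4*O*sqrt(-1 + O) (u(O) = (sqrt(-1 + O)*(-4))*O = (-4*sqrt(-1 + O))*O = -4*O*sqrt(-1 + O))
u(-1) + t(G(4, 7))*(-1384) = -4*(-1)*sqrt(-1 - 1) - 5*(-1384) = -4*(-1)*sqrt(-2) + 6920 = -4*(-1)*I*sqrt(2) + 6920 = 4*I*sqrt(2) + 6920 = 6920 + 4*I*sqrt(2)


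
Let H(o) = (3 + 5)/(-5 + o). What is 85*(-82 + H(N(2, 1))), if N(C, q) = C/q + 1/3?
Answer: -7225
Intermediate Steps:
N(C, q) = 1/3 + C/q (N(C, q) = C/q + 1*(1/3) = C/q + 1/3 = 1/3 + C/q)
H(o) = 8/(-5 + o)
85*(-82 + H(N(2, 1))) = 85*(-82 + 8/(-5 + (2 + (1/3)*1)/1)) = 85*(-82 + 8/(-5 + 1*(2 + 1/3))) = 85*(-82 + 8/(-5 + 1*(7/3))) = 85*(-82 + 8/(-5 + 7/3)) = 85*(-82 + 8/(-8/3)) = 85*(-82 + 8*(-3/8)) = 85*(-82 - 3) = 85*(-85) = -7225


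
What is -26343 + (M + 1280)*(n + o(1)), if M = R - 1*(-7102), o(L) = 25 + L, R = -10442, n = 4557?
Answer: -9467323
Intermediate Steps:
M = -3340 (M = -10442 - 1*(-7102) = -10442 + 7102 = -3340)
-26343 + (M + 1280)*(n + o(1)) = -26343 + (-3340 + 1280)*(4557 + (25 + 1)) = -26343 - 2060*(4557 + 26) = -26343 - 2060*4583 = -26343 - 9440980 = -9467323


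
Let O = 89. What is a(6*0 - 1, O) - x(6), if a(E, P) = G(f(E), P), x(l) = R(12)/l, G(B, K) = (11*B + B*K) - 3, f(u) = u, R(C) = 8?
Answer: -313/3 ≈ -104.33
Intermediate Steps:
G(B, K) = -3 + 11*B + B*K
x(l) = 8/l
a(E, P) = -3 + 11*E + E*P
a(6*0 - 1, O) - x(6) = (-3 + 11*(6*0 - 1) + (6*0 - 1)*89) - 8/6 = (-3 + 11*(0 - 1) + (0 - 1)*89) - 8/6 = (-3 + 11*(-1) - 1*89) - 1*4/3 = (-3 - 11 - 89) - 4/3 = -103 - 4/3 = -313/3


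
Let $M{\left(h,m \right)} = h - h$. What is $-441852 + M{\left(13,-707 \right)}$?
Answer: $-441852$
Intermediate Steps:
$M{\left(h,m \right)} = 0$
$-441852 + M{\left(13,-707 \right)} = -441852 + 0 = -441852$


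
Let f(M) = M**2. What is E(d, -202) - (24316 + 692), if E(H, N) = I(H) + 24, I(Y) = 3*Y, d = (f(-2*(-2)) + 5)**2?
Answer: -23661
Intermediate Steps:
d = 441 (d = ((-2*(-2))**2 + 5)**2 = (4**2 + 5)**2 = (16 + 5)**2 = 21**2 = 441)
E(H, N) = 24 + 3*H (E(H, N) = 3*H + 24 = 24 + 3*H)
E(d, -202) - (24316 + 692) = (24 + 3*441) - (24316 + 692) = (24 + 1323) - 1*25008 = 1347 - 25008 = -23661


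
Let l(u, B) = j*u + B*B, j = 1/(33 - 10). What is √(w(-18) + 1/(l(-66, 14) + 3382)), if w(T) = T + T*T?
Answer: √517250937587/41114 ≈ 17.493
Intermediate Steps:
w(T) = T + T²
j = 1/23 ≈ 0.043478
l(u, B) = B² + u/23 (l(u, B) = u/23 + B*B = u/23 + B² = B² + u/23)
√(w(-18) + 1/(l(-66, 14) + 3382)) = √(-18*(1 - 18) + 1/((14² + (1/23)*(-66)) + 3382)) = √(-18*(-17) + 1/((196 - 66/23) + 3382)) = √(306 + 1/(4442/23 + 3382)) = √(306 + 1/(82228/23)) = √(306 + 23/82228) = √(25161791/82228) = √517250937587/41114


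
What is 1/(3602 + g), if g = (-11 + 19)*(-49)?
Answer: 1/3210 ≈ 0.00031153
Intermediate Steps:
g = -392 (g = 8*(-49) = -392)
1/(3602 + g) = 1/(3602 - 392) = 1/3210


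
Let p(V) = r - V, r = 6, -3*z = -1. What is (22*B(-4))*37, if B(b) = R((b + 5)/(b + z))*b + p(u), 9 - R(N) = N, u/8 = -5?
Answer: 7252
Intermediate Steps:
z = ⅓ (z = -⅓*(-1) = ⅓ ≈ 0.33333)
u = -40 (u = 8*(-5) = -40)
R(N) = 9 - N
p(V) = 6 - V
B(b) = 46 + b*(9 - (5 + b)/(⅓ + b)) (B(b) = (9 - (b + 5)/(b + ⅓))*b + (6 - 1*(-40)) = (9 - (5 + b)/(⅓ + b))*b + (6 + 40) = (9 - (5 + b)/(⅓ + b))*b + 46 = b*(9 - (5 + b)/(⅓ + b)) + 46 = 46 + b*(9 - (5 + b)/(⅓ + b)))
(22*B(-4))*37 = (22*(2*(23 + 12*(-4)² + 66*(-4))/(1 + 3*(-4))))*37 = (22*(2*(23 + 12*16 - 264)/(1 - 12)))*37 = (22*(2*(23 + 192 - 264)/(-11)))*37 = (22*(2*(-1/11)*(-49)))*37 = (22*(98/11))*37 = 196*37 = 7252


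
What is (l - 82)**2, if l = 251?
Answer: 28561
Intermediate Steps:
(l - 82)**2 = (251 - 82)**2 = 169**2 = 28561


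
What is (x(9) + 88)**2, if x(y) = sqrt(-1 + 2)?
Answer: 7921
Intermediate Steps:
x(y) = 1 (x(y) = sqrt(1) = 1)
(x(9) + 88)**2 = (1 + 88)**2 = 89**2 = 7921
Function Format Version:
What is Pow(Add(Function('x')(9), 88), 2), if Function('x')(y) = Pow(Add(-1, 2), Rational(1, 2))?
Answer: 7921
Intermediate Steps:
Function('x')(y) = 1 (Function('x')(y) = Pow(1, Rational(1, 2)) = 1)
Pow(Add(Function('x')(9), 88), 2) = Pow(Add(1, 88), 2) = Pow(89, 2) = 7921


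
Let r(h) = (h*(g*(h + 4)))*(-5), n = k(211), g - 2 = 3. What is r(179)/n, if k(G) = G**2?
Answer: -818925/44521 ≈ -18.394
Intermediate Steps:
g = 5 (g = 2 + 3 = 5)
n = 44521 (n = 211**2 = 44521)
r(h) = -5*h*(20 + 5*h) (r(h) = (h*(5*(h + 4)))*(-5) = (h*(5*(4 + h)))*(-5) = (h*(20 + 5*h))*(-5) = -5*h*(20 + 5*h))
r(179)/n = -25*179*(4 + 179)/44521 = -25*179*183*(1/44521) = -818925*1/44521 = -818925/44521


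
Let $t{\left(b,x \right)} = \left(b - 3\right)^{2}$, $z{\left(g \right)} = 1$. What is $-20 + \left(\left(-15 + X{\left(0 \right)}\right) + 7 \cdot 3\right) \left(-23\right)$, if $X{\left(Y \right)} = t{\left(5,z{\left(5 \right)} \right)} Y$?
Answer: $-158$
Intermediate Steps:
$t{\left(b,x \right)} = \left(-3 + b\right)^{2}$
$X{\left(Y \right)} = 4 Y$ ($X{\left(Y \right)} = \left(-3 + 5\right)^{2} Y = 2^{2} Y = 4 Y$)
$-20 + \left(\left(-15 + X{\left(0 \right)}\right) + 7 \cdot 3\right) \left(-23\right) = -20 + \left(\left(-15 + 4 \cdot 0\right) + 7 \cdot 3\right) \left(-23\right) = -20 + \left(\left(-15 + 0\right) + 21\right) \left(-23\right) = -20 + \left(-15 + 21\right) \left(-23\right) = -20 + 6 \left(-23\right) = -20 - 138 = -158$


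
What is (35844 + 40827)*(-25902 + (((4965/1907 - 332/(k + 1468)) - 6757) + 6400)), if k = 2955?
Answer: -16979899782369888/8434661 ≈ -2.0131e+9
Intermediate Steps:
(35844 + 40827)*(-25902 + (((4965/1907 - 332/(k + 1468)) - 6757) + 6400)) = (35844 + 40827)*(-25902 + (((4965/1907 - 332/(2955 + 1468)) - 6757) + 6400)) = 76671*(-25902 + (((4965*(1/1907) - 332/4423) - 6757) + 6400)) = 76671*(-25902 + (((4965/1907 - 332*1/4423) - 6757) + 6400)) = 76671*(-25902 + (((4965/1907 - 332/4423) - 6757) + 6400)) = 76671*(-25902 + ((21327071/8434661 - 6757) + 6400)) = 76671*(-25902 + (-56971677306/8434661 + 6400)) = 76671*(-25902 - 2989846906/8434661) = 76671*(-221464436128/8434661) = -16979899782369888/8434661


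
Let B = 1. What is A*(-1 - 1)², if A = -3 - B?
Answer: -16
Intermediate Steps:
A = -4 (A = -3 - 1*1 = -3 - 1 = -4)
A*(-1 - 1)² = -4*(-1 - 1)² = -4*(-2)² = -4*4 = -16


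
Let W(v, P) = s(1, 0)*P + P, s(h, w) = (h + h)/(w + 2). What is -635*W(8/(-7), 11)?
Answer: -13970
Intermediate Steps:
s(h, w) = 2*h/(2 + w) (s(h, w) = (2*h)/(2 + w) = 2*h/(2 + w))
W(v, P) = 2*P (W(v, P) = (2*1/(2 + 0))*P + P = (2*1/2)*P + P = (2*1*(1/2))*P + P = 1*P + P = P + P = 2*P)
-635*W(8/(-7), 11) = -1270*11 = -635*22 = -13970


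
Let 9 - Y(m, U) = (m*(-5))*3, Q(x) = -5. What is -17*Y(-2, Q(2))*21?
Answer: 7497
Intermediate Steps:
Y(m, U) = 9 + 15*m (Y(m, U) = 9 - m*(-5)*3 = 9 - (-5*m)*3 = 9 - (-15)*m = 9 + 15*m)
-17*Y(-2, Q(2))*21 = -17*(9 + 15*(-2))*21 = -17*(9 - 30)*21 = -17*(-21)*21 = 357*21 = 7497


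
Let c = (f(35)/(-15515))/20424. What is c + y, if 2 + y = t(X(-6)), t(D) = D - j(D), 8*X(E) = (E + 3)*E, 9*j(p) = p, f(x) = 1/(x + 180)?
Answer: -1/68128847400 ≈ -1.4678e-11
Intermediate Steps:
f(x) = 1/(180 + x)
j(p) = p/9
X(E) = E*(3 + E)/8 (X(E) = ((E + 3)*E)/8 = ((3 + E)*E)/8 = (E*(3 + E))/8 = E*(3 + E)/8)
c = -1/68128847400 (c = (1/((180 + 35)*(-15515)))/20424 = (-1/15515/215)*(1/20424) = ((1/215)*(-1/15515))*(1/20424) = -1/3335725*1/20424 = -1/68128847400 ≈ -1.4678e-11)
t(D) = 8*D/9 (t(D) = D - D/9 = 8*D/9)
y = 0 (y = -2 + 8*((⅛)*(-6)*(3 - 6))/9 = -2 + 8*((⅛)*(-6)*(-3))/9 = -2 + (8/9)*(9/4) = -2 + 2 = 0)
c + y = -1/68128847400 + 0 = -1/68128847400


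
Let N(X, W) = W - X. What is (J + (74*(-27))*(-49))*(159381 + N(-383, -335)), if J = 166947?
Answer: 42224611221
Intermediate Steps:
(J + (74*(-27))*(-49))*(159381 + N(-383, -335)) = (166947 + (74*(-27))*(-49))*(159381 + (-335 - 1*(-383))) = (166947 - 1998*(-49))*(159381 + (-335 + 383)) = (166947 + 97902)*(159381 + 48) = 264849*159429 = 42224611221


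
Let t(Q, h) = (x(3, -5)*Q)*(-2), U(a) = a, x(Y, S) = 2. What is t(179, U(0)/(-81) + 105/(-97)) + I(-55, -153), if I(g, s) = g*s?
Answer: 7699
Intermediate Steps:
t(Q, h) = -4*Q (t(Q, h) = (2*Q)*(-2) = -4*Q)
t(179, U(0)/(-81) + 105/(-97)) + I(-55, -153) = -4*179 - 55*(-153) = -716 + 8415 = 7699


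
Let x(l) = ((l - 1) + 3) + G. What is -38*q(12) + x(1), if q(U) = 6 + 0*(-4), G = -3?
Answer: -228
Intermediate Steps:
q(U) = 6 (q(U) = 6 + 0 = 6)
x(l) = -1 + l (x(l) = ((l - 1) + 3) - 3 = ((-1 + l) + 3) - 3 = (2 + l) - 3 = -1 + l)
-38*q(12) + x(1) = -38*6 + (-1 + 1) = -228 + 0 = -228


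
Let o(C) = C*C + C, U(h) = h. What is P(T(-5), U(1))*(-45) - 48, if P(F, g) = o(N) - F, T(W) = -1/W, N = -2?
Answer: -129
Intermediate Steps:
o(C) = C + C² (o(C) = C² + C = C + C²)
P(F, g) = 2 - F (P(F, g) = -2*(1 - 2) - F = -2*(-1) - F = 2 - F)
P(T(-5), U(1))*(-45) - 48 = (2 - (-1)/(-5))*(-45) - 48 = (2 - (-1)*(-1)/5)*(-45) - 48 = (2 - 1*⅕)*(-45) - 48 = (2 - ⅕)*(-45) - 48 = (9/5)*(-45) - 48 = -81 - 48 = -129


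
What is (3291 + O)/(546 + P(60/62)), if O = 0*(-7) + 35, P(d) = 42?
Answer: 1663/294 ≈ 5.6565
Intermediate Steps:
O = 35 (O = 0 + 35 = 35)
(3291 + O)/(546 + P(60/62)) = (3291 + 35)/(546 + 42) = 3326/588 = 3326*(1/588) = 1663/294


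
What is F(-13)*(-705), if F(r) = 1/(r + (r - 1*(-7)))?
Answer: 705/19 ≈ 37.105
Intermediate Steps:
F(r) = 1/(7 + 2*r) (F(r) = 1/(r + (r + 7)) = 1/(r + (7 + r)) = 1/(7 + 2*r))
F(-13)*(-705) = -705/(7 + 2*(-13)) = -705/(7 - 26) = -705/(-19) = -1/19*(-705) = 705/19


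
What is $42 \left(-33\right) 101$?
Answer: $-139986$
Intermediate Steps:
$42 \left(-33\right) 101 = \left(-1386\right) 101 = -139986$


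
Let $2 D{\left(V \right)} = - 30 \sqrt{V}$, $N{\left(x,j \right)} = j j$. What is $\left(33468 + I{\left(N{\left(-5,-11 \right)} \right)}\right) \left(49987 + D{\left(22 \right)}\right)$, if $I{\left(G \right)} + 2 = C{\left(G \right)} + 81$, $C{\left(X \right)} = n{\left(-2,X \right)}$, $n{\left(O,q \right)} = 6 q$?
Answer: $1713204451 - 514095 \sqrt{22} \approx 1.7108 \cdot 10^{9}$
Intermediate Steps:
$C{\left(X \right)} = 6 X$
$N{\left(x,j \right)} = j^{2}$
$D{\left(V \right)} = - 15 \sqrt{V}$ ($D{\left(V \right)} = \frac{\left(-30\right) \sqrt{V}}{2} = - 15 \sqrt{V}$)
$I{\left(G \right)} = 79 + 6 G$ ($I{\left(G \right)} = -2 + \left(6 G + 81\right) = -2 + \left(81 + 6 G\right) = 79 + 6 G$)
$\left(33468 + I{\left(N{\left(-5,-11 \right)} \right)}\right) \left(49987 + D{\left(22 \right)}\right) = \left(33468 + \left(79 + 6 \left(-11\right)^{2}\right)\right) \left(49987 - 15 \sqrt{22}\right) = \left(33468 + \left(79 + 6 \cdot 121\right)\right) \left(49987 - 15 \sqrt{22}\right) = \left(33468 + \left(79 + 726\right)\right) \left(49987 - 15 \sqrt{22}\right) = \left(33468 + 805\right) \left(49987 - 15 \sqrt{22}\right) = 34273 \left(49987 - 15 \sqrt{22}\right) = 1713204451 - 514095 \sqrt{22}$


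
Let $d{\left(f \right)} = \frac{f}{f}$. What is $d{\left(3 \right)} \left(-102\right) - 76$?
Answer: $-178$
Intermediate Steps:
$d{\left(f \right)} = 1$
$d{\left(3 \right)} \left(-102\right) - 76 = 1 \left(-102\right) - 76 = -102 - 76 = -178$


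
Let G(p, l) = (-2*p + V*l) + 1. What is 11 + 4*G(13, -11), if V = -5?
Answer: 131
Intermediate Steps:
G(p, l) = 1 - 5*l - 2*p (G(p, l) = (-2*p - 5*l) + 1 = (-5*l - 2*p) + 1 = 1 - 5*l - 2*p)
11 + 4*G(13, -11) = 11 + 4*(1 - 5*(-11) - 2*13) = 11 + 4*(1 + 55 - 26) = 11 + 4*30 = 11 + 120 = 131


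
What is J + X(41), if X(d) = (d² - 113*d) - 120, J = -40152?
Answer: -43224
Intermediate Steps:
X(d) = -120 + d² - 113*d
J + X(41) = -40152 + (-120 + 41² - 113*41) = -40152 + (-120 + 1681 - 4633) = -40152 - 3072 = -43224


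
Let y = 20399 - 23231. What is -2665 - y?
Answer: 167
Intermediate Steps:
y = -2832
-2665 - y = -2665 - 1*(-2832) = -2665 + 2832 = 167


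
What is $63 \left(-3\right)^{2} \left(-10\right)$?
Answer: $-5670$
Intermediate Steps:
$63 \left(-3\right)^{2} \left(-10\right) = 63 \cdot 9 \left(-10\right) = 567 \left(-10\right) = -5670$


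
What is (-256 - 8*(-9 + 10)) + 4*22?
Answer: -176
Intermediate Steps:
(-256 - 8*(-9 + 10)) + 4*22 = (-256 - 8*1) + 88 = (-256 - 8) + 88 = -264 + 88 = -176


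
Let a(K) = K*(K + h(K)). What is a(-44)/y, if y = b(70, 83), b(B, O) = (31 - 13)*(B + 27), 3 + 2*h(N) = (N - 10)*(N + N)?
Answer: -51271/873 ≈ -58.730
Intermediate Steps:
h(N) = -3/2 + N*(-10 + N) (h(N) = -3/2 + ((N - 10)*(N + N))/2 = -3/2 + ((-10 + N)*(2*N))/2 = -3/2 + (2*N*(-10 + N))/2 = -3/2 + N*(-10 + N))
b(B, O) = 486 + 18*B (b(B, O) = 18*(27 + B) = 486 + 18*B)
y = 1746 (y = 486 + 18*70 = 486 + 1260 = 1746)
a(K) = K*(-3/2 + K² - 9*K) (a(K) = K*(K + (-3/2 + K² - 10*K)) = K*(-3/2 + K² - 9*K))
a(-44)/y = ((½)*(-44)*(-3 - 18*(-44) + 2*(-44)²))/1746 = ((½)*(-44)*(-3 + 792 + 2*1936))*(1/1746) = ((½)*(-44)*(-3 + 792 + 3872))*(1/1746) = ((½)*(-44)*4661)*(1/1746) = -102542*1/1746 = -51271/873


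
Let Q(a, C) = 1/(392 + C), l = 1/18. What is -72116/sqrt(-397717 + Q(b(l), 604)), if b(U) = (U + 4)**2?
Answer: 144232*I*sqrt(98635406619)/396126131 ≈ 114.35*I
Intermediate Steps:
l = 1/18 ≈ 0.055556
b(U) = (4 + U)**2
-72116/sqrt(-397717 + Q(b(l), 604)) = -72116/sqrt(-397717 + 1/(392 + 604)) = -72116/sqrt(-397717 + 1/996) = -72116*(-2*I*sqrt(98635406619)/396126131) = -(-144232)*I*sqrt(98635406619)/396126131 = 144232*I*sqrt(98635406619)/396126131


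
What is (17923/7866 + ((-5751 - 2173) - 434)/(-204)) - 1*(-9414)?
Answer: 632321134/66861 ≈ 9457.3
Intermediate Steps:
(17923/7866 + ((-5751 - 2173) - 434)/(-204)) - 1*(-9414) = (17923*(1/7866) + (-7924 - 434)*(-1/204)) + 9414 = (17923/7866 - 8358*(-1/204)) + 9414 = (17923/7866 + 1393/34) + 9414 = 2891680/66861 + 9414 = 632321134/66861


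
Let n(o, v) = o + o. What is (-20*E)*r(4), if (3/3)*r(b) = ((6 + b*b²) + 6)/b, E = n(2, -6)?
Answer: -1520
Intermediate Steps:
n(o, v) = 2*o
E = 4 (E = 2*2 = 4)
r(b) = (12 + b³)/b (r(b) = ((6 + b*b²) + 6)/b = ((6 + b³) + 6)/b = (12 + b³)/b)
(-20*E)*r(4) = (-20*4)*((12 + 4³)/4) = -20*(12 + 64) = -20*76 = -80*19 = -1520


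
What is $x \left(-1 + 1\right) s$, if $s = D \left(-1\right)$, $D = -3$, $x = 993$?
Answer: $0$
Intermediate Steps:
$s = 3$ ($s = \left(-3\right) \left(-1\right) = 3$)
$x \left(-1 + 1\right) s = 993 \left(-1 + 1\right) 3 = 993 \cdot 0 \cdot 3 = 993 \cdot 0 = 0$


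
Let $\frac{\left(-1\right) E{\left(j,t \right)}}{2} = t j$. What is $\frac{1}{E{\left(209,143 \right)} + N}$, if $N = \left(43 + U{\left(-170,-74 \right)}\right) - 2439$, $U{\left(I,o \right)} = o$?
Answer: $- \frac{1}{62244} \approx -1.6066 \cdot 10^{-5}$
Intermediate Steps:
$E{\left(j,t \right)} = - 2 j t$ ($E{\left(j,t \right)} = - 2 t j = - 2 j t$)
$N = -2470$ ($N = \left(43 - 74\right) - 2439 = -31 - 2439 = -2470$)
$\frac{1}{E{\left(209,143 \right)} + N} = \frac{1}{\left(-2\right) 209 \cdot 143 - 2470} = \frac{1}{-59774 - 2470} = \frac{1}{-62244} = - \frac{1}{62244}$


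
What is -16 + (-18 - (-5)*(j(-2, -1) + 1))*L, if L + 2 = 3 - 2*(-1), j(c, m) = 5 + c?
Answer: -10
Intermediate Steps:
L = 3 (L = -2 + (3 - 2*(-1)) = -2 + (3 + 2) = -2 + 5 = 3)
-16 + (-18 - (-5)*(j(-2, -1) + 1))*L = -16 + (-18 - (-5)*((5 - 2) + 1))*3 = -16 + (-18 - (-5)*(3 + 1))*3 = -16 + (-18 - (-5)*4)*3 = -16 + (-18 - 1*(-20))*3 = -16 + (-18 + 20)*3 = -16 + 2*3 = -16 + 6 = -10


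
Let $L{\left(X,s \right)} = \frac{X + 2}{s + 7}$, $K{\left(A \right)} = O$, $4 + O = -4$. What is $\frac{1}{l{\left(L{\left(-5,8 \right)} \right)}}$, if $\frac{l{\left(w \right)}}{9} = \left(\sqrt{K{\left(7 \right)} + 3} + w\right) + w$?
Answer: $- \frac{10}{1161} - \frac{25 i \sqrt{5}}{1161} \approx -0.0086133 - 0.04815 i$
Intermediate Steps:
$O = -8$ ($O = -4 - 4 = -8$)
$K{\left(A \right)} = -8$
$L{\left(X,s \right)} = \frac{2 + X}{7 + s}$
$l{\left(w \right)} = 18 w + 9 i \sqrt{5}$ ($l{\left(w \right)} = 9 \left(\left(\sqrt{-8 + 3} + w\right) + w\right) = 9 \left(\left(\sqrt{-5} + w\right) + w\right) = 9 \left(\left(i \sqrt{5} + w\right) + w\right) = 9 \left(\left(w + i \sqrt{5}\right) + w\right) = 9 \left(2 w + i \sqrt{5}\right) = 18 w + 9 i \sqrt{5}$)
$\frac{1}{l{\left(L{\left(-5,8 \right)} \right)}} = \frac{1}{18 \frac{2 - 5}{7 + 8} + 9 i \sqrt{5}} = \frac{1}{18 \cdot \frac{1}{15} \left(-3\right) + 9 i \sqrt{5}} = \frac{1}{18 \left(- \frac{1}{5}\right) + 9 i \sqrt{5}} = \frac{1}{- \frac{18}{5} + 9 i \sqrt{5}}$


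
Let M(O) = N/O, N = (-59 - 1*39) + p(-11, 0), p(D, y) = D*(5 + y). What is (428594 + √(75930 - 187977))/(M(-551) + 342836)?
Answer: 236155294/188902789 + 7163*I*√663/188902789 ≈ 1.2501 + 0.00097637*I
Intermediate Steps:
N = -153 (N = (-59 - 1*39) - 11*(5 + 0) = (-59 - 39) - 11*5 = -98 - 55 = -153)
M(O) = -153/O
(428594 + √(75930 - 187977))/(M(-551) + 342836) = (428594 + √(75930 - 187977))/(-153/(-551) + 342836) = (428594 + √(-112047))/(-153*(-1/551) + 342836) = (428594 + 13*I*√663)/(153/551 + 342836) = (428594 + 13*I*√663)/(188902789/551) = (428594 + 13*I*√663)*(551/188902789) = 236155294/188902789 + 7163*I*√663/188902789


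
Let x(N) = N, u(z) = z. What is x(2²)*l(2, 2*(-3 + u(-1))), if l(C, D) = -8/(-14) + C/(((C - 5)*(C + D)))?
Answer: 172/63 ≈ 2.7302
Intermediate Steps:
l(C, D) = 4/7 + C/((-5 + C)*(C + D)) (l(C, D) = -8*(-1/14) + C/(((-5 + C)*(C + D))) = 4/7 + C*(1/((-5 + C)*(C + D))) = 4/7 + C/((-5 + C)*(C + D)))
x(2²)*l(2, 2*(-3 + u(-1))) = 2²*((-40*(-3 - 1) - 13*2 + 4*2² + 4*2*(2*(-3 - 1)))/(7*(2² - 5*2 - 10*(-3 - 1) + 2*(2*(-3 - 1))))) = 4*((-40*(-4) - 26 + 4*4 + 4*2*(2*(-4)))/(7*(4 - 10 - 10*(-4) + 2*(2*(-4))))) = 4*((-20*(-8) - 26 + 16 + 4*2*(-8))/(7*(4 - 10 - 5*(-8) + 2*(-8)))) = 4*((160 - 26 + 16 - 64)/(7*(4 - 10 + 40 - 16))) = 4*((⅐)*86/18) = 4*((⅐)*(1/18)*86) = 4*(43/63) = 172/63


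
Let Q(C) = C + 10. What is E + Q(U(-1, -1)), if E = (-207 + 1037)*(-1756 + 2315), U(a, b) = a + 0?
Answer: 463979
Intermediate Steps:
U(a, b) = a
E = 463970 (E = 830*559 = 463970)
Q(C) = 10 + C
E + Q(U(-1, -1)) = 463970 + (10 - 1) = 463970 + 9 = 463979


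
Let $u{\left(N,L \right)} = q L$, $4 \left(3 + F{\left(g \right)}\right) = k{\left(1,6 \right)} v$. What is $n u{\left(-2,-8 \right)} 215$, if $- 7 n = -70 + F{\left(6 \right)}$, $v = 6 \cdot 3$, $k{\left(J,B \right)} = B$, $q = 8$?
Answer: $- \frac{632960}{7} \approx -90423.0$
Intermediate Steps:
$v = 18$
$F{\left(g \right)} = 24$ ($F{\left(g \right)} = -3 + \frac{6 \cdot 18}{4} = -3 + \frac{1}{4} \cdot 108 = -3 + 27 = 24$)
$n = \frac{46}{7}$ ($n = - \frac{-70 + 24}{7} = \left(- \frac{1}{7}\right) \left(-46\right) = \frac{46}{7} \approx 6.5714$)
$u{\left(N,L \right)} = 8 L$
$n u{\left(-2,-8 \right)} 215 = \frac{46 \cdot 8 \left(-8\right)}{7} \cdot 215 = \frac{46}{7} \left(-64\right) 215 = \left(- \frac{2944}{7}\right) 215 = - \frac{632960}{7}$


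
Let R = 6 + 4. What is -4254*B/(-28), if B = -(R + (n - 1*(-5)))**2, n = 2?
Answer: -614703/14 ≈ -43907.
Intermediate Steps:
R = 10
B = -289 (B = -(10 + (2 - 1*(-5)))**2 = -(10 + (2 + 5))**2 = -(10 + 7)**2 = -1*17**2 = -1*289 = -289)
-4254*B/(-28) = -(-1229406)/(-28) = -(-1229406)*(-1)/28 = -4254*289/28 = -614703/14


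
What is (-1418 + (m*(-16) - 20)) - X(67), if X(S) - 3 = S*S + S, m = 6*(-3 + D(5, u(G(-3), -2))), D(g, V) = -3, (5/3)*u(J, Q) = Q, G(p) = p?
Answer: -5421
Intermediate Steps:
u(J, Q) = 3*Q/5
m = -36 (m = 6*(-3 - 3) = 6*(-6) = -36)
X(S) = 3 + S + S² (X(S) = 3 + (S*S + S) = 3 + (S² + S) = 3 + (S + S²) = 3 + S + S²)
(-1418 + (m*(-16) - 20)) - X(67) = (-1418 + (-36*(-16) - 20)) - (3 + 67 + 67²) = (-1418 + (576 - 20)) - (3 + 67 + 4489) = (-1418 + 556) - 1*4559 = -862 - 4559 = -5421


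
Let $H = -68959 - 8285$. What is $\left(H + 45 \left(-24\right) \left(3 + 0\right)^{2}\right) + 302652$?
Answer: $215688$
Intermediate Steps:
$H = -77244$ ($H = -68959 + \left(-40717 + 32432\right) = -68959 - 8285 = -77244$)
$\left(H + 45 \left(-24\right) \left(3 + 0\right)^{2}\right) + 302652 = \left(-77244 + 45 \left(-24\right) \left(3 + 0\right)^{2}\right) + 302652 = \left(-77244 - 1080 \cdot 3^{2}\right) + 302652 = \left(-77244 - 9720\right) + 302652 = -86964 + 302652 = 215688$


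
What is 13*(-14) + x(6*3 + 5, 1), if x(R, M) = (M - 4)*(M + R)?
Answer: -254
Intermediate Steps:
x(R, M) = (-4 + M)*(M + R)
13*(-14) + x(6*3 + 5, 1) = 13*(-14) + (1² - 4*1 - 4*(6*3 + 5) + 1*(6*3 + 5)) = -182 + (1 - 4 - 4*(18 + 5) + 1*(18 + 5)) = -182 + (1 - 4 - 4*23 + 1*23) = -182 + (1 - 4 - 92 + 23) = -182 - 72 = -254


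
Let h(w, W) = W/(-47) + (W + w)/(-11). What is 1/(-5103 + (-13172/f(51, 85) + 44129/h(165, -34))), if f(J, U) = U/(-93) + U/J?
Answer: -202405/5373462904 ≈ -3.7668e-5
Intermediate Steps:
h(w, W) = -58*W/517 - w/11 (h(w, W) = W*(-1/47) + (W + w)*(-1/11) = -W/47 + (-W/11 - w/11) = -58*W/517 - w/11)
f(J, U) = -U/93 + U/J (f(J, U) = U*(-1/93) + U/J = -U/93 + U/J)
1/(-5103 + (-13172/f(51, 85) + 44129/h(165, -34))) = 1/(-5103 + (-13172/(-1/93*85 + 85/51) + 44129/(-58/517*(-34) - 1/11*165))) = 1/(-5103 + (-13172/(-85/93 + 85*(1/51)) + 44129/(1972/517 - 15))) = 1/(-5103 + (-13172/(-85/93 + 5/3) + 44129/(-5783/517))) = 1/(-5103 + (-13172/70/93 + 44129*(-517/5783))) = 1/(-5103 + (-13172*93/70 - 22814693/5783)) = 1/(-5103 + (-612498/35 - 22814693/5783)) = 1/(-5103 - 4340590189/202405) = 1/(-5373462904/202405) = -202405/5373462904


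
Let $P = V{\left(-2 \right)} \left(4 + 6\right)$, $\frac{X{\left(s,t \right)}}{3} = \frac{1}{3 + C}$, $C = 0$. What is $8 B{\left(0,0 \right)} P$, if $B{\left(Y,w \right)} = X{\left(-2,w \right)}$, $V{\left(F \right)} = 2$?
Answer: $160$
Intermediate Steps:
$X{\left(s,t \right)} = 1$ ($X{\left(s,t \right)} = \frac{3}{3 + 0} = \frac{3}{3} = 3 \cdot \frac{1}{3} = 1$)
$B{\left(Y,w \right)} = 1$
$P = 20$ ($P = 2 \left(4 + 6\right) = 2 \cdot 10 = 20$)
$8 B{\left(0,0 \right)} P = 8 \cdot 1 \cdot 20 = 8 \cdot 20 = 160$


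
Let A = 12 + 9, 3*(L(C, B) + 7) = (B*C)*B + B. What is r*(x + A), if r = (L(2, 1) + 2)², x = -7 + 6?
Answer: 320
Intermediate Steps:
L(C, B) = -7 + B/3 + C*B²/3 (L(C, B) = -7 + ((B*C)*B + B)/3 = -7 + (C*B² + B)/3 = -7 + (B + C*B²)/3 = -7 + (B/3 + C*B²/3) = -7 + B/3 + C*B²/3)
x = -1
A = 21
r = 16 (r = ((-7 + (⅓)*1 + (⅓)*2*1²) + 2)² = ((-7 + ⅓ + (⅓)*2*1) + 2)² = ((-7 + ⅓ + ⅔) + 2)² = (-6 + 2)² = (-4)² = 16)
r*(x + A) = 16*(-1 + 21) = 16*20 = 320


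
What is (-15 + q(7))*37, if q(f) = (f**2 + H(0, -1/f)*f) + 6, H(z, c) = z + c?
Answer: 1443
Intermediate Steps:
H(z, c) = c + z
q(f) = 5 + f**2 (q(f) = (f**2 + (-1/f + 0)*f) + 6 = (f**2 + (-1/f)*f) + 6 = (f**2 - 1) + 6 = (-1 + f**2) + 6 = 5 + f**2)
(-15 + q(7))*37 = (-15 + (5 + 7**2))*37 = (-15 + (5 + 49))*37 = (-15 + 54)*37 = 39*37 = 1443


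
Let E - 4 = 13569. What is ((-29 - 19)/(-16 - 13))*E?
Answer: 651504/29 ≈ 22466.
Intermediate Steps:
E = 13573 (E = 4 + 13569 = 13573)
((-29 - 19)/(-16 - 13))*E = ((-29 - 19)/(-16 - 13))*13573 = -48/(-29)*13573 = -48*(-1/29)*13573 = (48/29)*13573 = 651504/29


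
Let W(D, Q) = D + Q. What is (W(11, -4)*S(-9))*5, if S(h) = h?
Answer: -315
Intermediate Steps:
(W(11, -4)*S(-9))*5 = ((11 - 4)*(-9))*5 = (7*(-9))*5 = -63*5 = -315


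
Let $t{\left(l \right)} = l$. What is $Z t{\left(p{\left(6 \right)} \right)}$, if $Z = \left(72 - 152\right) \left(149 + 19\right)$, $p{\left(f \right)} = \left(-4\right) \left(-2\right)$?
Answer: $-107520$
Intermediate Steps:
$p{\left(f \right)} = 8$
$Z = -13440$ ($Z = \left(-80\right) 168 = -13440$)
$Z t{\left(p{\left(6 \right)} \right)} = \left(-13440\right) 8 = -107520$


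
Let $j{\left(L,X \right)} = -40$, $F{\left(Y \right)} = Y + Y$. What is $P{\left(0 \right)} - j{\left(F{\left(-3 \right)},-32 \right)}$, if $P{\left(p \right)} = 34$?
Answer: $74$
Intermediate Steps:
$F{\left(Y \right)} = 2 Y$
$P{\left(0 \right)} - j{\left(F{\left(-3 \right)},-32 \right)} = 34 - -40 = 34 + 40 = 74$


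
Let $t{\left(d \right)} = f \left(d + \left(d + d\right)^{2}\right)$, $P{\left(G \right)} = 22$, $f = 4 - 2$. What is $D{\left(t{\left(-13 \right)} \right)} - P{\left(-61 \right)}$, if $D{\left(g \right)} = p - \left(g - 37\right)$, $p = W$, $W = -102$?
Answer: $-1413$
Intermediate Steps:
$p = -102$
$f = 2$
$t{\left(d \right)} = 2 d + 8 d^{2}$ ($t{\left(d \right)} = 2 \left(d + \left(d + d\right)^{2}\right) = 2 \left(d + \left(2 d\right)^{2}\right) = 2 \left(d + 4 d^{2}\right) = 2 d + 8 d^{2}$)
$D{\left(g \right)} = -65 - g$ ($D{\left(g \right)} = -102 - \left(g - 37\right) = -102 - \left(-37 + g\right) = -65 - g$)
$D{\left(t{\left(-13 \right)} \right)} - P{\left(-61 \right)} = \left(-65 - 2 \left(-13\right) \left(1 + 4 \left(-13\right)\right)\right) - 22 = \left(-65 - 2 \left(-13\right) \left(1 - 52\right)\right) - 22 = \left(-65 - 2 \left(-13\right) \left(-51\right)\right) - 22 = \left(-65 - 1326\right) - 22 = -1391 - 22 = -1413$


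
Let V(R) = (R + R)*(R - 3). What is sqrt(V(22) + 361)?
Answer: 3*sqrt(133) ≈ 34.598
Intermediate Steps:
V(R) = 2*R*(-3 + R) (V(R) = (2*R)*(-3 + R) = 2*R*(-3 + R))
sqrt(V(22) + 361) = sqrt(2*22*(-3 + 22) + 361) = sqrt(2*22*19 + 361) = sqrt(836 + 361) = sqrt(1197) = 3*sqrt(133)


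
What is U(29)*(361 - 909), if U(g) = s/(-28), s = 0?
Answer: 0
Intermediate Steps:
U(g) = 0 (U(g) = 0/(-28) = 0*(-1/28) = 0)
U(29)*(361 - 909) = 0*(361 - 909) = 0*(-548) = 0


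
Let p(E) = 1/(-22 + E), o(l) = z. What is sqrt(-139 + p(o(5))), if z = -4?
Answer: I*sqrt(93990)/26 ≈ 11.791*I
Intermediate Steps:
o(l) = -4
sqrt(-139 + p(o(5))) = sqrt(-139 + 1/(-22 - 4)) = sqrt(-139 + 1/(-26)) = sqrt(-139 - 1/26) = sqrt(-3615/26) = I*sqrt(93990)/26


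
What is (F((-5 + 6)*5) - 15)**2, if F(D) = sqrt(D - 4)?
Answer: 196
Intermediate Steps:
F(D) = sqrt(-4 + D)
(F((-5 + 6)*5) - 15)**2 = (sqrt(-4 + (-5 + 6)*5) - 15)**2 = (sqrt(-4 + 1*5) - 15)**2 = (sqrt(-4 + 5) - 15)**2 = (sqrt(1) - 15)**2 = (1 - 15)**2 = (-14)**2 = 196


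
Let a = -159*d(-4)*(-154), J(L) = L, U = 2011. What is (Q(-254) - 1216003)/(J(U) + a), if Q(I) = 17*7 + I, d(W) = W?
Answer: 1216138/95933 ≈ 12.677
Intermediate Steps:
Q(I) = 119 + I
a = -97944 (a = -159*(-4)*(-154) = 636*(-154) = -97944)
(Q(-254) - 1216003)/(J(U) + a) = ((119 - 254) - 1216003)/(2011 - 97944) = (-135 - 1216003)/(-95933) = -1216138*(-1/95933) = 1216138/95933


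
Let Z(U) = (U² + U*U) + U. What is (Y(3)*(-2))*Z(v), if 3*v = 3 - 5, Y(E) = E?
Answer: -4/3 ≈ -1.3333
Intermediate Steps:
v = -⅔ (v = (3 - 5)/3 = (⅓)*(-2) = -⅔ ≈ -0.66667)
Z(U) = U + 2*U² (Z(U) = (U² + U²) + U = 2*U² + U = U + 2*U²)
(Y(3)*(-2))*Z(v) = (3*(-2))*(-2*(1 + 2*(-⅔))/3) = -(-4)*(1 - 4/3) = -(-4)*(-1)/3 = -6*2/9 = -4/3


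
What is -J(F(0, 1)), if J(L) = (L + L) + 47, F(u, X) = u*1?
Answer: -47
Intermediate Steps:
F(u, X) = u
J(L) = 47 + 2*L (J(L) = 2*L + 47 = 47 + 2*L)
-J(F(0, 1)) = -(47 + 2*0) = -(47 + 0) = -1*47 = -47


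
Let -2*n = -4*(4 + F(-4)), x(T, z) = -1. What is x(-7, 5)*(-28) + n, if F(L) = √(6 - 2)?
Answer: 40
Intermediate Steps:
F(L) = 2 (F(L) = √4 = 2)
n = 12 (n = -(-2)*(4 + 2) = -(-2)*6 = -½*(-24) = 12)
x(-7, 5)*(-28) + n = -1*(-28) + 12 = 28 + 12 = 40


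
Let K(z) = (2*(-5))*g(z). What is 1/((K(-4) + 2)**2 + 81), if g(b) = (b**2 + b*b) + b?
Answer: 1/77365 ≈ 1.2926e-5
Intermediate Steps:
g(b) = b + 2*b**2 (g(b) = (b**2 + b**2) + b = 2*b**2 + b = b + 2*b**2)
K(z) = -10*z*(1 + 2*z) (K(z) = (2*(-5))*(z*(1 + 2*z)) = -10*z*(1 + 2*z))
1/((K(-4) + 2)**2 + 81) = 1/((-10*(-4)*(1 + 2*(-4)) + 2)**2 + 81) = 1/((-10*(-4)*(1 - 8) + 2)**2 + 81) = 1/((-10*(-4)*(-7) + 2)**2 + 81) = 1/((-280 + 2)**2 + 81) = 1/((-278)**2 + 81) = 1/(77284 + 81) = 1/77365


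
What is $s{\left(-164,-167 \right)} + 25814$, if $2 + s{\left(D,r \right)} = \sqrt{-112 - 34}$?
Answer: $25812 + i \sqrt{146} \approx 25812.0 + 12.083 i$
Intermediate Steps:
$s{\left(D,r \right)} = -2 + i \sqrt{146}$ ($s{\left(D,r \right)} = -2 + \sqrt{-112 - 34} = -2 + \sqrt{-146} = -2 + i \sqrt{146}$)
$s{\left(-164,-167 \right)} + 25814 = \left(-2 + i \sqrt{146}\right) + 25814 = 25812 + i \sqrt{146}$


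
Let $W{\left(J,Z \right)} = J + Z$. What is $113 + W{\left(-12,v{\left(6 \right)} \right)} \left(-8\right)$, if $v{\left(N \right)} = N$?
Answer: $161$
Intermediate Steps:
$113 + W{\left(-12,v{\left(6 \right)} \right)} \left(-8\right) = 113 + \left(-12 + 6\right) \left(-8\right) = 113 - -48 = 113 + 48 = 161$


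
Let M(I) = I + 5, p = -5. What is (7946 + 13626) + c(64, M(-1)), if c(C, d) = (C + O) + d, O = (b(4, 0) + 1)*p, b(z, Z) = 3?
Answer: 21620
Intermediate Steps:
O = -20 (O = (3 + 1)*(-5) = 4*(-5) = -20)
M(I) = 5 + I
c(C, d) = -20 + C + d (c(C, d) = (C - 20) + d = (-20 + C) + d = -20 + C + d)
(7946 + 13626) + c(64, M(-1)) = (7946 + 13626) + (-20 + 64 + (5 - 1)) = 21572 + (-20 + 64 + 4) = 21572 + 48 = 21620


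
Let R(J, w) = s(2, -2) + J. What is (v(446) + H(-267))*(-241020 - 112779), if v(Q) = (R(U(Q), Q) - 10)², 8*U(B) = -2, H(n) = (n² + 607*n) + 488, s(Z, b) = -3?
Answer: 510129687537/16 ≈ 3.1883e+10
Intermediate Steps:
H(n) = 488 + n² + 607*n
U(B) = -¼ (U(B) = (⅛)*(-2) = -¼)
R(J, w) = -3 + J
v(Q) = 2809/16 (v(Q) = ((-3 - ¼) - 10)² = (-13/4 - 10)² = (-53/4)² = 2809/16)
(v(446) + H(-267))*(-241020 - 112779) = (2809/16 + (488 + (-267)² + 607*(-267)))*(-241020 - 112779) = (2809/16 + (488 + 71289 - 162069))*(-353799) = (2809/16 - 90292)*(-353799) = -1441863/16*(-353799) = 510129687537/16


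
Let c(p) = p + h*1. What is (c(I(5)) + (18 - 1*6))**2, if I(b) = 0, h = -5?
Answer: 49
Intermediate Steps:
c(p) = -5 + p (c(p) = p - 5*1 = p - 5 = -5 + p)
(c(I(5)) + (18 - 1*6))**2 = ((-5 + 0) + (18 - 1*6))**2 = (-5 + (18 - 6))**2 = (-5 + 12)**2 = 7**2 = 49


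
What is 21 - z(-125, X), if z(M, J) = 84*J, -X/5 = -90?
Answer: -37779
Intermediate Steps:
X = 450 (X = -5*(-90) = 450)
21 - z(-125, X) = 21 - 84*450 = 21 - 1*37800 = 21 - 37800 = -37779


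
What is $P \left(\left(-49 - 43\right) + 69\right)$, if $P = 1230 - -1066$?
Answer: $-52808$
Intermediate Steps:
$P = 2296$ ($P = 1230 + 1066 = 2296$)
$P \left(\left(-49 - 43\right) + 69\right) = 2296 \left(\left(-49 - 43\right) + 69\right) = 2296 \left(-92 + 69\right) = 2296 \left(-23\right) = -52808$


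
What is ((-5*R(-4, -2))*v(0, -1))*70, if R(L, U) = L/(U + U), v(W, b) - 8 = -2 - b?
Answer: -2450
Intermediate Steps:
v(W, b) = 6 - b (v(W, b) = 8 + (-2 - b) = 6 - b)
R(L, U) = L/(2*U) (R(L, U) = L/((2*U)) = (1/(2*U))*L = L/(2*U))
((-5*R(-4, -2))*v(0, -1))*70 = ((-5*(-4)/(2*(-2)))*(6 - 1*(-1)))*70 = ((-5*(-4)*(-1)/(2*2))*(6 + 1))*70 = (-5*1*7)*70 = -5*7*70 = -35*70 = -2450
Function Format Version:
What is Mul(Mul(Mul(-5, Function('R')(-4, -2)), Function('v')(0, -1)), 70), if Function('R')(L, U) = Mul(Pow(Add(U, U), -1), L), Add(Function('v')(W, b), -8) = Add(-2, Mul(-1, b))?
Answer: -2450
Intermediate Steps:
Function('v')(W, b) = Add(6, Mul(-1, b)) (Function('v')(W, b) = Add(8, Add(-2, Mul(-1, b))) = Add(6, Mul(-1, b)))
Function('R')(L, U) = Mul(Rational(1, 2), L, Pow(U, -1)) (Function('R')(L, U) = Mul(Pow(Mul(2, U), -1), L) = Mul(Mul(Rational(1, 2), Pow(U, -1)), L) = Mul(Rational(1, 2), L, Pow(U, -1)))
Mul(Mul(Mul(-5, Function('R')(-4, -2)), Function('v')(0, -1)), 70) = Mul(Mul(Mul(-5, Mul(Rational(1, 2), -4, Pow(-2, -1))), Add(6, Mul(-1, -1))), 70) = Mul(Mul(Mul(-5, Mul(Rational(1, 2), -4, Rational(-1, 2))), Add(6, 1)), 70) = Mul(Mul(Mul(-5, 1), 7), 70) = Mul(Mul(-5, 7), 70) = Mul(-35, 70) = -2450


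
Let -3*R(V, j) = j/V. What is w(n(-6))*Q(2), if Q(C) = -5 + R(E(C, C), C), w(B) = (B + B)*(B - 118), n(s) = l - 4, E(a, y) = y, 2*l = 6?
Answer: -3808/3 ≈ -1269.3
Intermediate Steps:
l = 3 (l = (1/2)*6 = 3)
R(V, j) = -j/(3*V)
n(s) = -1 (n(s) = 3 - 4 = -1)
w(B) = 2*B*(-118 + B) (w(B) = (2*B)*(-118 + B) = 2*B*(-118 + B))
Q(C) = -16/3 (Q(C) = -5 - C/(3*C) = -5 - 1/3 = -16/3)
w(n(-6))*Q(2) = (2*(-1)*(-118 - 1))*(-16/3) = (2*(-1)*(-119))*(-16/3) = 238*(-16/3) = -3808/3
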